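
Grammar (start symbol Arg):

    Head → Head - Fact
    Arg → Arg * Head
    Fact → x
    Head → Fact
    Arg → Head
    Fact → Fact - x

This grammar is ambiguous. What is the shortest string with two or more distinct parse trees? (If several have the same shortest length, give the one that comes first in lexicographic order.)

length 1: no string has ≥2 trees
length 3: x - x has 2 parse trees

Two derivations of x - x:
  Arg ⇒ Head ⇒ Head - Fact ⇒ Fact - Fact ⇒ x - Fact ⇒ x - x
  Arg ⇒ Head ⇒ Fact ⇒ Fact - x ⇒ x - x

x - x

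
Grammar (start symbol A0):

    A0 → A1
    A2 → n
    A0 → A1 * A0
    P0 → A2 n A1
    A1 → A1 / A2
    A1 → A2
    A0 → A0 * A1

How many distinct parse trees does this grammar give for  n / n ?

1

Parse trees for n / n:
  [A0 [A1 [A1 [A2 n]] / [A2 n]]]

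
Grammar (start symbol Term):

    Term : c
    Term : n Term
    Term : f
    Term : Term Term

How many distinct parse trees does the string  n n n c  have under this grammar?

Parse trees for n n n c:
  [Term n [Term n [Term n [Term c]]]]

1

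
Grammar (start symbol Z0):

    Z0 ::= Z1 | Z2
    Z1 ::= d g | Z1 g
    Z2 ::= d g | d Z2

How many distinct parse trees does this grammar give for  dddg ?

1

Parse trees for dddg:
  [Z0 [Z2 d [Z2 d [Z2 d g]]]]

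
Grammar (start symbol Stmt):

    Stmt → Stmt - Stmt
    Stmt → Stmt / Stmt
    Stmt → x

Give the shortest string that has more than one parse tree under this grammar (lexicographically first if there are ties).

x - x - x

length 1: no string has ≥2 trees
length 3: no string has ≥2 trees
length 5: x - x - x has 2 parse trees

Two derivations of x - x - x:
  Stmt ⇒ Stmt - Stmt ⇒ Stmt - Stmt - Stmt ⇒ x - Stmt - Stmt ⇒ x - x - Stmt ⇒ x - x - x
  Stmt ⇒ Stmt - Stmt ⇒ x - Stmt ⇒ x - Stmt - Stmt ⇒ x - x - Stmt ⇒ x - x - x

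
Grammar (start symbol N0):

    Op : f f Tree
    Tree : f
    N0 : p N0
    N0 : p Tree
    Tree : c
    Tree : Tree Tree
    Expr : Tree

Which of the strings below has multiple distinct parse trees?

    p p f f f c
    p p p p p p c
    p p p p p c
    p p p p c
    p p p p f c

p p f f f c

p p f f f c: 5 trees
p p p p p p c: 1 tree
p p p p p c: 1 tree
p p p p c: 1 tree
p p p p f c: 1 tree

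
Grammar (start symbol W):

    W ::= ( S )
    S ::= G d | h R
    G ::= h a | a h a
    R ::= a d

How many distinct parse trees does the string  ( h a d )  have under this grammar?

Parse trees for ( h a d ):
  [W ( [S [G h a] d] )]
  [W ( [S h [R a d]] )]

2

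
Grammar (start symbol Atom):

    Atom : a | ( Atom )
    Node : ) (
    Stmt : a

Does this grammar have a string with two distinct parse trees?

Unambiguous

Only Atom is reachable from Atom; ignoring the rest: Each string is a nest of matched brackets around a single atom. An opening bracket forces the recursive rule; an atom forces the base rule.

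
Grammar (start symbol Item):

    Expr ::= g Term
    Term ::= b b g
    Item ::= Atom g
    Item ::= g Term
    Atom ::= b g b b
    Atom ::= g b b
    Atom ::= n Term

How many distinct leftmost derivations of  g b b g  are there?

Parse trees for g b b g:
  [Item [Atom g b b] g]
  [Item g [Term b b g]]

2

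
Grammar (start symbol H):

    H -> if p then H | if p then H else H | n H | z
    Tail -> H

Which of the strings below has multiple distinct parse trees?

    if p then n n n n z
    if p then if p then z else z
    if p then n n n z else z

if p then n n n n z: 1 tree
if p then if p then z else z: 2 trees
if p then n n n z else z: 1 tree

if p then if p then z else z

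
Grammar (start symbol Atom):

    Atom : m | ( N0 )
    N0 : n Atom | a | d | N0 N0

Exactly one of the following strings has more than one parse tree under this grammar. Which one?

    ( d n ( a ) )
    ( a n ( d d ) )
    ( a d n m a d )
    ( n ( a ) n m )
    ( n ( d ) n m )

( d n ( a ) ): 1 tree
( a n ( d d ) ): 1 tree
( a d n m a d ): 14 trees
( n ( a ) n m ): 1 tree
( n ( d ) n m ): 1 tree

( a d n m a d )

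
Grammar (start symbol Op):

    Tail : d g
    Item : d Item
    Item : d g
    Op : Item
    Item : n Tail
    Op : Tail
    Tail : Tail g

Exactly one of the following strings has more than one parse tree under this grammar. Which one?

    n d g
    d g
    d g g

n d g: 1 tree
d g: 2 trees
d g g: 1 tree

d g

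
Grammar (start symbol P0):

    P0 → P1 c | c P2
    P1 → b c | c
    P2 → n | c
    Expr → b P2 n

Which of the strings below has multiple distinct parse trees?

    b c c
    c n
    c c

c c

b c c: 1 tree
c n: 1 tree
c c: 2 trees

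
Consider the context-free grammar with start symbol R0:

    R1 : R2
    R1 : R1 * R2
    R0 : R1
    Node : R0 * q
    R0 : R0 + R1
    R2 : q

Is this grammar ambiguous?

(Node is unreachable from R0, so its rules don't affect L(R0).) R0 → R0 + R1 | R1  ;  R1 → R1 * R2 | R2  — a left-associative chain with R2 at the bottom. Each string factors uniquely by precedence.

Unambiguous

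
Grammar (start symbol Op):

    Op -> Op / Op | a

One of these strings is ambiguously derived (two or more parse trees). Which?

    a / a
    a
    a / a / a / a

a / a / a / a

a / a: 1 tree
a: 1 tree
a / a / a / a: 5 trees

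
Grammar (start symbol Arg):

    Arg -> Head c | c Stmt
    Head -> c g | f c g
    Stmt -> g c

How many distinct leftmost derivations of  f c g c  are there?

Parse trees for f c g c:
  [Arg [Head f c g] c]

1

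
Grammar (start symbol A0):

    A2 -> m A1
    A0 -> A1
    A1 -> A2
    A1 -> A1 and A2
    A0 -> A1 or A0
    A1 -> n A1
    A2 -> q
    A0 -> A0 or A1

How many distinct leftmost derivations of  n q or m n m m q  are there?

2

Parse trees for n q or m n m m q:
  [A0 [A1 n [A1 [A2 q]]] or [A0 [A1 [A2 m [A1 n [A1 [A2 m [A1 [A2 m [A1 [A2 q]]]]]]]]]]]
  [A0 [A0 [A1 n [A1 [A2 q]]]] or [A1 [A2 m [A1 n [A1 [A2 m [A1 [A2 m [A1 [A2 q]]]]]]]]]]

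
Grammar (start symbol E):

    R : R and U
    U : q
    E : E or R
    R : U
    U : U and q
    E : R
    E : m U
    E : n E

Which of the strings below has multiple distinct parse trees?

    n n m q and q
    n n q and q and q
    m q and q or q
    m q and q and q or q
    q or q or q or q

n n m q and q: 1 tree
n n q and q and q: 4 trees
m q and q or q: 1 tree
m q and q and q or q: 1 tree
q or q or q or q: 1 tree

n n q and q and q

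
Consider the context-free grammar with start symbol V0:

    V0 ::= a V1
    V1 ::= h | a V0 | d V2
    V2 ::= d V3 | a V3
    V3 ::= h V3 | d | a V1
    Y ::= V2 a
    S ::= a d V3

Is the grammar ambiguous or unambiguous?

Only V0, V1, V2, V3 are reachable from V0; ignoring the rest: Each reachable nonterminal has at most one production per leading terminal, and all productions are right-linear; the derivation is determined token-by-token.

Unambiguous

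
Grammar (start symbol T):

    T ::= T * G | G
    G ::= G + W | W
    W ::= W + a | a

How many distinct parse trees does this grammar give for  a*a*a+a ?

2

Parse trees for a*a*a+a:
  [T [T [T [G [W a]]] * [G [W a]]] * [G [G [W a]] + [W a]]]
  [T [T [T [G [W a]]] * [G [W a]]] * [G [W [W a] + a]]]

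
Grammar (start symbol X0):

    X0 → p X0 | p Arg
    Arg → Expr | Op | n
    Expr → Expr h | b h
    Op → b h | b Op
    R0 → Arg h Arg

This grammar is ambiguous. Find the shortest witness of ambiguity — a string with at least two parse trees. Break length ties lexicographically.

length 2: no string has ≥2 trees
length 3: p b h has 2 parse trees

Two derivations of p b h:
  X0 ⇒ p Arg ⇒ p Expr ⇒ p b h
  X0 ⇒ p Arg ⇒ p Op ⇒ p b h

p b h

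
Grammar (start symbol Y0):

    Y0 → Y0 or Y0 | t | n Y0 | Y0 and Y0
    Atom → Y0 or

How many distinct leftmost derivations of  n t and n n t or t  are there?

Parse trees for n t and n n t or t (showing first 6 of 9):
  [Y0 [Y0 n [Y0 [Y0 t] and [Y0 n [Y0 n [Y0 t]]]]] or [Y0 t]]
  [Y0 [Y0 [Y0 n [Y0 t]] and [Y0 n [Y0 n [Y0 t]]]] or [Y0 t]]
  [Y0 n [Y0 [Y0 [Y0 t] and [Y0 n [Y0 n [Y0 t]]]] or [Y0 t]]]
  [Y0 n [Y0 [Y0 t] and [Y0 [Y0 n [Y0 n [Y0 t]]] or [Y0 t]]]]
  [Y0 n [Y0 [Y0 t] and [Y0 n [Y0 [Y0 n [Y0 t]] or [Y0 t]]]]]
  [Y0 n [Y0 [Y0 t] and [Y0 n [Y0 n [Y0 [Y0 t] or [Y0 t]]]]]]

9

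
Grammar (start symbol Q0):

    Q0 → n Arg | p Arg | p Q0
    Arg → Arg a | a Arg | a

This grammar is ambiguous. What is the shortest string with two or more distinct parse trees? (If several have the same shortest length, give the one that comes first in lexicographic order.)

length 2: no string has ≥2 trees
length 3: n a a has 2 parse trees

Two derivations of n a a:
  Q0 ⇒ n Arg ⇒ n Arg a ⇒ n a a
  Q0 ⇒ n Arg ⇒ n a Arg ⇒ n a a

n a a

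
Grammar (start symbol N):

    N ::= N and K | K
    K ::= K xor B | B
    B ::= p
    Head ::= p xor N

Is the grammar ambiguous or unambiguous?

(Head is unreachable from N, so its rules don't affect L(N).) N → N and K | K  ;  K → K xor B | B  — a left-associative chain with B at the bottom. Each string factors uniquely by precedence.

Unambiguous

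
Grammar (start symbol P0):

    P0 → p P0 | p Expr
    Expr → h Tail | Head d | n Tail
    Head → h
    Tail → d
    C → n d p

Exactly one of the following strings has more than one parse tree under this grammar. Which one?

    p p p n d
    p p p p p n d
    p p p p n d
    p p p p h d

p p p p h d

p p p n d: 1 tree
p p p p p n d: 1 tree
p p p p n d: 1 tree
p p p p h d: 2 trees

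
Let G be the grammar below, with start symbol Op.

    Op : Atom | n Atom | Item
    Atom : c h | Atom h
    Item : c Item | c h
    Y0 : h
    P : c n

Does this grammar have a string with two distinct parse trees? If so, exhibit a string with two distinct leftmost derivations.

Witness: c h

Derivation 1: Op ⇒ Atom ⇒ c h
Derivation 2: Op ⇒ Item ⇒ c h

Two distinct leftmost derivations for the same string.

Ambiguous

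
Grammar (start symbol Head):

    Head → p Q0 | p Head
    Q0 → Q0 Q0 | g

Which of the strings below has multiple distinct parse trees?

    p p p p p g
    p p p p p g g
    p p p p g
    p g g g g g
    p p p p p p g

p p p p p g: 1 tree
p p p p p g g: 1 tree
p p p p g: 1 tree
p g g g g g: 14 trees
p p p p p p g: 1 tree

p g g g g g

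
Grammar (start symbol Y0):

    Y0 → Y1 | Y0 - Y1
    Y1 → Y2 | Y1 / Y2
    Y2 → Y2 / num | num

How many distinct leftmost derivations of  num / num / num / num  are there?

Parse trees for num / num / num / num:
  [Y0 [Y1 [Y2 [Y2 [Y2 [Y2 num] / num] / num] / num]]]
  [Y0 [Y1 [Y1 [Y2 num]] / [Y2 [Y2 [Y2 num] / num] / num]]]
  [Y0 [Y1 [Y1 [Y2 [Y2 num] / num]] / [Y2 [Y2 num] / num]]]
  [Y0 [Y1 [Y1 [Y1 [Y2 num]] / [Y2 num]] / [Y2 [Y2 num] / num]]]
  [Y0 [Y1 [Y1 [Y2 [Y2 [Y2 num] / num] / num]] / [Y2 num]]]
  [Y0 [Y1 [Y1 [Y1 [Y2 num]] / [Y2 [Y2 num] / num]] / [Y2 num]]]
  [Y0 [Y1 [Y1 [Y1 [Y2 [Y2 num] / num]] / [Y2 num]] / [Y2 num]]]
  [Y0 [Y1 [Y1 [Y1 [Y1 [Y2 num]] / [Y2 num]] / [Y2 num]] / [Y2 num]]]

8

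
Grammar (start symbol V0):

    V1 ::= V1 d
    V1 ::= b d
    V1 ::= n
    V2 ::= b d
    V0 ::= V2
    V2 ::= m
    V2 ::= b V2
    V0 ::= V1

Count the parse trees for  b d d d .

Parse trees for b d d d:
  [V0 [V1 [V1 [V1 b d] d] d]]

1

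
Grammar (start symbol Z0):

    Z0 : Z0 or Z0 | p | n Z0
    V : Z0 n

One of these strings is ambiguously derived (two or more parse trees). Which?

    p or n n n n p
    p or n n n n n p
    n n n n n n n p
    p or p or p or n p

p or p or p or n p

p or n n n n p: 1 tree
p or n n n n n p: 1 tree
n n n n n n n p: 1 tree
p or p or p or n p: 5 trees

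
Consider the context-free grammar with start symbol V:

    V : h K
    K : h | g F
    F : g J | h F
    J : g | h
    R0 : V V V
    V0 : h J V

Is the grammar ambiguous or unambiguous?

Unambiguous

(R0, V0 are unreachable from V, so their rules don't affect L(V).) The reachable rules are right-linear with at most one rule per (nonterminal, next-terminal) pair. Each input token forces the next rule, so parsing is deterministic.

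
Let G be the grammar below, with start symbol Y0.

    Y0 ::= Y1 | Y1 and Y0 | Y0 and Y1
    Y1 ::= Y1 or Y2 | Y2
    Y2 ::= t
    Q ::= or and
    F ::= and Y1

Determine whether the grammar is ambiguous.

Witness: t and t

Derivation 1: Y0 ⇒ Y1 and Y0 ⇒ Y2 and Y0 ⇒ t and Y0 ⇒ t and Y1 ⇒ t and Y2 ⇒ t and t
Derivation 2: Y0 ⇒ Y0 and Y1 ⇒ Y1 and Y1 ⇒ Y2 and Y1 ⇒ t and Y1 ⇒ t and Y2 ⇒ t and t

Two distinct leftmost derivations for the same string.

Ambiguous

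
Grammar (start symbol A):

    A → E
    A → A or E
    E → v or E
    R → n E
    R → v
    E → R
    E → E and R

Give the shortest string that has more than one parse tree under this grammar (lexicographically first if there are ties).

v or v

length 1: no string has ≥2 trees
length 2: no string has ≥2 trees
length 3: v or v has 2 parse trees

Two derivations of v or v:
  A ⇒ E ⇒ v or E ⇒ v or R ⇒ v or v
  A ⇒ A or E ⇒ E or E ⇒ R or E ⇒ v or E ⇒ v or R ⇒ v or v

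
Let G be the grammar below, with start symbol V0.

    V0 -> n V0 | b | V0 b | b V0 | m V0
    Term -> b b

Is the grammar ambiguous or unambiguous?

Witness: b b

Derivation 1: V0 ⇒ V0 b ⇒ b b
Derivation 2: V0 ⇒ b V0 ⇒ b b

Two distinct leftmost derivations for the same string.

Ambiguous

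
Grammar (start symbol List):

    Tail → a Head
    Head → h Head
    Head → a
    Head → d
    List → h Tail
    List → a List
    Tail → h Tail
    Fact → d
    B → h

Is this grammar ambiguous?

(Fact, B are unreachable from List, so their rules don't affect L(List).) Each reachable nonterminal has at most one production per leading terminal, and all productions are right-linear; the derivation is determined token-by-token.

Unambiguous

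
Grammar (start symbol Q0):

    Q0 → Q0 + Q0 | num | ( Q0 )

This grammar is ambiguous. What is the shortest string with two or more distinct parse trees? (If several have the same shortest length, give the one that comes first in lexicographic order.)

length 1: no string has ≥2 trees
length 3: no string has ≥2 trees
length 5: num + num + num has 2 parse trees

Two derivations of num + num + num:
  Q0 ⇒ Q0 + Q0 ⇒ Q0 + Q0 + Q0 ⇒ num + Q0 + Q0 ⇒ num + num + Q0 ⇒ num + num + num
  Q0 ⇒ Q0 + Q0 ⇒ num + Q0 ⇒ num + Q0 + Q0 ⇒ num + num + Q0 ⇒ num + num + num

num + num + num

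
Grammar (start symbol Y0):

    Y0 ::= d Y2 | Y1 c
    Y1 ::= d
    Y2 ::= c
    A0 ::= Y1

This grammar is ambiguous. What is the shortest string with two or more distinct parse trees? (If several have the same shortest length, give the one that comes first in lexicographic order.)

d c

length 2: d c has 2 parse trees

Two derivations of d c:
  Y0 ⇒ d Y2 ⇒ d c
  Y0 ⇒ Y1 c ⇒ d c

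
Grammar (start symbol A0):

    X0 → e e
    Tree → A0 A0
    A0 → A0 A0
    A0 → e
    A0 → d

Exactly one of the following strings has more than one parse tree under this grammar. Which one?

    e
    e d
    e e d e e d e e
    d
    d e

e: 1 tree
e d: 1 tree
e e d e e d e e: 429 trees
d: 1 tree
d e: 1 tree

e e d e e d e e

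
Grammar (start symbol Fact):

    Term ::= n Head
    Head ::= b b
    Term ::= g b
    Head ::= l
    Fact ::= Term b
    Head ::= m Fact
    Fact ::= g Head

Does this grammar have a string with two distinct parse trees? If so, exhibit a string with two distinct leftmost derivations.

Ambiguous

Witness: g b b

Derivation 1: Fact ⇒ Term b ⇒ g b b
Derivation 2: Fact ⇒ g Head ⇒ g b b

Two distinct leftmost derivations for the same string.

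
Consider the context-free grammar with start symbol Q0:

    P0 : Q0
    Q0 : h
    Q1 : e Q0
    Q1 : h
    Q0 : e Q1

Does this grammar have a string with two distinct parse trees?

(P0 is unreachable from Q0, so its rules don't affect L(Q0).) Restricted to the reachable nonterminals, every rule has the form A → t or A → t B, and no two rules for the same A share a first terminal. The grammar encodes a DFA — one run per string.

Unambiguous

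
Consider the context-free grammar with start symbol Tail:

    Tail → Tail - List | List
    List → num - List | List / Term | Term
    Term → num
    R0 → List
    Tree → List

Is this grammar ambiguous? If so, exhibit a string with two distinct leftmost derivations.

Ambiguous

Witness: num - num

Derivation 1: Tail ⇒ Tail - List ⇒ List - List ⇒ Term - List ⇒ num - List ⇒ num - Term ⇒ num - num
Derivation 2: Tail ⇒ List ⇒ num - List ⇒ num - Term ⇒ num - num

Two distinct leftmost derivations for the same string.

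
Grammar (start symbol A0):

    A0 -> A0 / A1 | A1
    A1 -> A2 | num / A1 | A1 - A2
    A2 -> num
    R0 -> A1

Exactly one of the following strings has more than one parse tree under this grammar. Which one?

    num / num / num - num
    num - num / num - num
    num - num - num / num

num / num / num - num

num / num / num - num: 7 trees
num - num / num - num: 1 tree
num - num - num / num: 1 tree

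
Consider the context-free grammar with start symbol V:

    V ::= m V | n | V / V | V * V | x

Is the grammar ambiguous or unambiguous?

Ambiguous

Witness: m n * n

Derivation 1: V ⇒ m V ⇒ m V * V ⇒ m n * V ⇒ m n * n
Derivation 2: V ⇒ V * V ⇒ m V * V ⇒ m n * V ⇒ m n * n

Two distinct leftmost derivations for the same string.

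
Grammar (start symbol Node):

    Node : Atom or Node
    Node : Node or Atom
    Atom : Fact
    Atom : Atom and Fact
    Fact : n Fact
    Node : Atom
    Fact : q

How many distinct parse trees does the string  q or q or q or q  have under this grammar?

8

Parse trees for q or q or q or q:
  [Node [Atom [Fact q]] or [Node [Atom [Fact q]] or [Node [Atom [Fact q]] or [Node [Atom [Fact q]]]]]]
  [Node [Atom [Fact q]] or [Node [Atom [Fact q]] or [Node [Node [Atom [Fact q]]] or [Atom [Fact q]]]]]
  [Node [Atom [Fact q]] or [Node [Node [Atom [Fact q]] or [Node [Atom [Fact q]]]] or [Atom [Fact q]]]]
  [Node [Atom [Fact q]] or [Node [Node [Node [Atom [Fact q]]] or [Atom [Fact q]]] or [Atom [Fact q]]]]
  [Node [Node [Atom [Fact q]] or [Node [Atom [Fact q]] or [Node [Atom [Fact q]]]]] or [Atom [Fact q]]]
  [Node [Node [Atom [Fact q]] or [Node [Node [Atom [Fact q]]] or [Atom [Fact q]]]] or [Atom [Fact q]]]
  [Node [Node [Node [Atom [Fact q]] or [Node [Atom [Fact q]]]] or [Atom [Fact q]]] or [Atom [Fact q]]]
  [Node [Node [Node [Node [Atom [Fact q]]] or [Atom [Fact q]]] or [Atom [Fact q]]] or [Atom [Fact q]]]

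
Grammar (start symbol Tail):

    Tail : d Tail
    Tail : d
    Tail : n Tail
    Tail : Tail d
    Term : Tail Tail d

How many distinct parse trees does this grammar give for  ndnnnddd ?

Parse trees for ndnnnddd (showing first 6 of 29):
  [Tail n [Tail d [Tail n [Tail n [Tail n [Tail d [Tail d [Tail d]]]]]]]]
  [Tail n [Tail d [Tail n [Tail n [Tail n [Tail d [Tail [Tail d] d]]]]]]]
  [Tail n [Tail d [Tail n [Tail n [Tail n [Tail [Tail d [Tail d]] d]]]]]]
  [Tail n [Tail d [Tail n [Tail n [Tail n [Tail [Tail [Tail d] d] d]]]]]]
  [Tail n [Tail d [Tail n [Tail n [Tail [Tail n [Tail d [Tail d]]] d]]]]]
  [Tail n [Tail d [Tail n [Tail n [Tail [Tail n [Tail [Tail d] d]] d]]]]]

29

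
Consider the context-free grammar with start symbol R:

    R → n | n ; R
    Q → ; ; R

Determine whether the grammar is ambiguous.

Unambiguous

(Q is unreachable from R, so its rules don't affect L(R).) The reachable grammar is A → atom sep A | atom. Each atom is followed by either the separator (recurse) or end-of-string (stop) — no choice point.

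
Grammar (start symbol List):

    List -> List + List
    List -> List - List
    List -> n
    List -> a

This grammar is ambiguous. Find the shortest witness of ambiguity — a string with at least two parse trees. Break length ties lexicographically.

a + a + a

length 1: no string has ≥2 trees
length 3: no string has ≥2 trees
length 5: a + a + a has 2 parse trees

Two derivations of a + a + a:
  List ⇒ List + List ⇒ List + List + List ⇒ a + List + List ⇒ a + a + List ⇒ a + a + a
  List ⇒ List + List ⇒ a + List ⇒ a + List + List ⇒ a + a + List ⇒ a + a + a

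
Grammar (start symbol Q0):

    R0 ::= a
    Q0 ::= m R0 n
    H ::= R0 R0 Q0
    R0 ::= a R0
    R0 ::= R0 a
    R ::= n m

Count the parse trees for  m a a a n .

4

Parse trees for m a a a n:
  [Q0 m [R0 a [R0 a [R0 a]]] n]
  [Q0 m [R0 a [R0 [R0 a] a]] n]
  [Q0 m [R0 [R0 a [R0 a]] a] n]
  [Q0 m [R0 [R0 [R0 a] a] a] n]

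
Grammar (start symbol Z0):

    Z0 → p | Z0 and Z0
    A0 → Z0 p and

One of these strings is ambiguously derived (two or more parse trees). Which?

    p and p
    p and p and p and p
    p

p and p: 1 tree
p and p and p and p: 5 trees
p: 1 tree

p and p and p and p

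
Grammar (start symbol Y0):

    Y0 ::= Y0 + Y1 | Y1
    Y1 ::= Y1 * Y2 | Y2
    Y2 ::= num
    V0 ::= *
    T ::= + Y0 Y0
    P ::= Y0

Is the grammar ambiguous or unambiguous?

Unambiguous

(V0, T, P are unreachable from Y0, so their rules don't affect L(Y0).) The grammar is stratified — Y0 handles '+' (left-recursive), Y1 handles '*', Y2 atoms. Each operator has a fixed associativity and precedence level, so every string has one parse.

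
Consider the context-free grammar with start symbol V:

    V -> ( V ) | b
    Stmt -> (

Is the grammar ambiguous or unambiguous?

(Stmt is unreachable from V, so its rules don't affect L(V).) L(V) is { openⁿ atom closeⁿ : n ≥ 0 }. The bracket depth fixes n, and the derivation is forced at every step.

Unambiguous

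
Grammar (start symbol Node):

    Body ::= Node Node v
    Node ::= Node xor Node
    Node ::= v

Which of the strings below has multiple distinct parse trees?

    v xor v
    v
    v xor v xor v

v xor v: 1 tree
v: 1 tree
v xor v xor v: 2 trees

v xor v xor v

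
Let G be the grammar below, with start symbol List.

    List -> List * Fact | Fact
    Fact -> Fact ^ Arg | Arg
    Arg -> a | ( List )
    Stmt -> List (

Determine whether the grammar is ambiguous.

Only List, Fact, Arg are reachable from List; ignoring the rest: The grammar is stratified — List handles '*' (left-recursive), Fact handles '^', Arg atoms. Each operator has a fixed associativity and precedence level, so every string has one parse.

Unambiguous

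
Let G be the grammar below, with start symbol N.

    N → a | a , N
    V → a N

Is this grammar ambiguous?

Unambiguous

(V is unreachable from N, so its rules don't affect L(N).) The reachable grammar is A → atom sep A | atom. Each atom is followed by either the separator (recurse) or end-of-string (stop) — no choice point.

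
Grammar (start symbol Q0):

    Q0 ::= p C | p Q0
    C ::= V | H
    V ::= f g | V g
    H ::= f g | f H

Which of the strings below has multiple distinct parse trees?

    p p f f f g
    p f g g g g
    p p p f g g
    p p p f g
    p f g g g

p p f f f g: 1 tree
p f g g g g: 1 tree
p p p f g g: 1 tree
p p p f g: 2 trees
p f g g g: 1 tree

p p p f g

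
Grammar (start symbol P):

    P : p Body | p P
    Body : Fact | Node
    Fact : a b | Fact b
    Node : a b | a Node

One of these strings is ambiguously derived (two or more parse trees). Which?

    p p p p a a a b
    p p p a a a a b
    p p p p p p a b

p p p p p p a b

p p p p a a a b: 1 tree
p p p a a a a b: 1 tree
p p p p p p a b: 2 trees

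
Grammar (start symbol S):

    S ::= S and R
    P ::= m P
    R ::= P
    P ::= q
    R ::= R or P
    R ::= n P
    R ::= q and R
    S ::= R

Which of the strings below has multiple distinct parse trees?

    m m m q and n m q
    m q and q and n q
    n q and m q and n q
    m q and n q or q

m m m q and n m q: 1 tree
m q and q and n q: 2 trees
n q and m q and n q: 1 tree
m q and n q or q: 1 tree

m q and q and n q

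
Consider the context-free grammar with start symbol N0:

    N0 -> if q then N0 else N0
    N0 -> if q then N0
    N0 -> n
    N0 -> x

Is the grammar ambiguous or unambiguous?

Witness: if q then if q then n else n

Derivation 1: N0 ⇒ if q then N0 else N0 ⇒ if q then if q then N0 else N0 ⇒ if q then if q then n else N0 ⇒ if q then if q then n else n
Derivation 2: N0 ⇒ if q then N0 ⇒ if q then if q then N0 else N0 ⇒ if q then if q then n else N0 ⇒ if q then if q then n else n

Two distinct leftmost derivations for the same string.

Ambiguous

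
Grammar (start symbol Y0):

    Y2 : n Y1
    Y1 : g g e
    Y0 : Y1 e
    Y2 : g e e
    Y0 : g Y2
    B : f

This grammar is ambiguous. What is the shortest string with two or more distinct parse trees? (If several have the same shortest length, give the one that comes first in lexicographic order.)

length 4: g g e e has 2 parse trees

Two derivations of g g e e:
  Y0 ⇒ Y1 e ⇒ g g e e
  Y0 ⇒ g Y2 ⇒ g g e e

g g e e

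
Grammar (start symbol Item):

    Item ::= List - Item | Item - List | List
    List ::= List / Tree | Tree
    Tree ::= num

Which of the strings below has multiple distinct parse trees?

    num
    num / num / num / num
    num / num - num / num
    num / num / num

num: 1 tree
num / num / num / num: 1 tree
num / num - num / num: 2 trees
num / num / num: 1 tree

num / num - num / num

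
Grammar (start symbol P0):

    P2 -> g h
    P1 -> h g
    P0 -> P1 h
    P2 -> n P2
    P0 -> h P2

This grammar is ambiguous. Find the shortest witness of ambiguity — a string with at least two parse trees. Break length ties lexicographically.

length 3: h g h has 2 parse trees

Two derivations of h g h:
  P0 ⇒ P1 h ⇒ h g h
  P0 ⇒ h P2 ⇒ h g h

h g h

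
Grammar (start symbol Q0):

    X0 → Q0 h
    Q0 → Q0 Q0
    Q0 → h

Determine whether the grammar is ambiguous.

Witness: h h h

Derivation 1: Q0 ⇒ Q0 Q0 ⇒ Q0 Q0 Q0 ⇒ h Q0 Q0 ⇒ h h Q0 ⇒ h h h
Derivation 2: Q0 ⇒ Q0 Q0 ⇒ h Q0 ⇒ h Q0 Q0 ⇒ h h Q0 ⇒ h h h

Two distinct leftmost derivations for the same string.

Ambiguous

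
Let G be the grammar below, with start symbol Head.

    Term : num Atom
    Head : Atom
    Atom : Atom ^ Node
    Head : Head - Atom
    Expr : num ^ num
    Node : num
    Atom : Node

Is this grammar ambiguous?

Only Head, Atom, Node are reachable from Head; ignoring the rest: This is a standard precedence ladder (Head over Atom over Node), with each level left-recursive on its own operator ('-' at Head, '^' at Atom). That structure is LR(1), hence unambiguous.

Unambiguous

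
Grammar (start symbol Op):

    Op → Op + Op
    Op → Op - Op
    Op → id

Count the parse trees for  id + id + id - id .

Parse trees for id + id + id - id:
  [Op [Op id] + [Op [Op id] + [Op [Op id] - [Op id]]]]
  [Op [Op id] + [Op [Op [Op id] + [Op id]] - [Op id]]]
  [Op [Op [Op id] + [Op id]] + [Op [Op id] - [Op id]]]
  [Op [Op [Op id] + [Op [Op id] + [Op id]]] - [Op id]]
  [Op [Op [Op [Op id] + [Op id]] + [Op id]] - [Op id]]

5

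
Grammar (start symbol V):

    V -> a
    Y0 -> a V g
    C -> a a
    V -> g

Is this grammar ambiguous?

Unambiguous

(Y0, C are unreachable from V, so their rules don't affect L(V).) The reachable rules are right-linear with at most one rule per (nonterminal, next-terminal) pair. Each input token forces the next rule, so parsing is deterministic.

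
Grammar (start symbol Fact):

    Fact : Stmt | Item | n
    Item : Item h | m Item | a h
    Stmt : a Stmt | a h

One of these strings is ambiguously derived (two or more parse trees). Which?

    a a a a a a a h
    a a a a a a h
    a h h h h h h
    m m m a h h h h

a a a a a a a h: 1 tree
a a a a a a h: 1 tree
a h h h h h h: 1 tree
m m m a h h h h: 20 trees

m m m a h h h h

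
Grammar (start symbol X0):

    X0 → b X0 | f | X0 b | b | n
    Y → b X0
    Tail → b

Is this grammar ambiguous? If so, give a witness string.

Witness: b b

Derivation 1: X0 ⇒ b X0 ⇒ b b
Derivation 2: X0 ⇒ X0 b ⇒ b b

Two distinct leftmost derivations for the same string.

Ambiguous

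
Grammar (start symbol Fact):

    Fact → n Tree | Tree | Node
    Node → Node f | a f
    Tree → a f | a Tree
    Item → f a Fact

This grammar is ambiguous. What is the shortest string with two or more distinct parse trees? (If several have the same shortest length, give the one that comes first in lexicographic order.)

length 2: a f has 2 parse trees

Two derivations of a f:
  Fact ⇒ Tree ⇒ a f
  Fact ⇒ Node ⇒ a f

a f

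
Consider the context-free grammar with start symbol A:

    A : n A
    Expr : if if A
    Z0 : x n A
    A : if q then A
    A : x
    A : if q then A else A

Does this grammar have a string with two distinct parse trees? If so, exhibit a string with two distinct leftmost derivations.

Witness: if q then if q then x else x

Derivation 1: A ⇒ if q then A ⇒ if q then if q then A else A ⇒ if q then if q then x else A ⇒ if q then if q then x else x
Derivation 2: A ⇒ if q then A else A ⇒ if q then if q then A else A ⇒ if q then if q then x else A ⇒ if q then if q then x else x

Two distinct leftmost derivations for the same string.

Ambiguous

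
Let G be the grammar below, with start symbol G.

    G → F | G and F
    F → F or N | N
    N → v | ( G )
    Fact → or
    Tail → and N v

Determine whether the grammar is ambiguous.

Unambiguous

Only G, F, N are reachable from G; ignoring the rest: The grammar is stratified — G handles 'and' (left-recursive), F handles 'or', N atoms. Each operator has a fixed associativity and precedence level, so every string has one parse.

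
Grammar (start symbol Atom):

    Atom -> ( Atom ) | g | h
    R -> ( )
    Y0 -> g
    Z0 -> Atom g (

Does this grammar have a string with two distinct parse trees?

Unambiguous

Only Atom is reachable from Atom; ignoring the rest: L(Atom) is { openⁿ atom closeⁿ : n ≥ 0 }. The bracket depth fixes n, and the derivation is forced at every step.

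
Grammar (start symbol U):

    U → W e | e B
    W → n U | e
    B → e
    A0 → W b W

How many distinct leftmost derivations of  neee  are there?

2

Parse trees for neee:
  [U [W n [U [W e] e]] e]
  [U [W n [U e [B e]]] e]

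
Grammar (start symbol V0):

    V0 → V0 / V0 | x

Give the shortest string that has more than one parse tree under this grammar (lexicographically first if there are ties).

x / x / x

length 1: no string has ≥2 trees
length 3: no string has ≥2 trees
length 5: x / x / x has 2 parse trees

Two derivations of x / x / x:
  V0 ⇒ V0 / V0 ⇒ V0 / V0 / V0 ⇒ x / V0 / V0 ⇒ x / x / V0 ⇒ x / x / x
  V0 ⇒ V0 / V0 ⇒ x / V0 ⇒ x / V0 / V0 ⇒ x / x / V0 ⇒ x / x / x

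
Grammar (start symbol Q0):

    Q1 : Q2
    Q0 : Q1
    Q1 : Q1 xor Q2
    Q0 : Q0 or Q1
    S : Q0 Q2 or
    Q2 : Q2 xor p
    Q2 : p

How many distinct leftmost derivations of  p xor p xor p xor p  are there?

Parse trees for p xor p xor p xor p:
  [Q0 [Q1 [Q2 [Q2 [Q2 [Q2 p] xor p] xor p] xor p]]]
  [Q0 [Q1 [Q1 [Q2 p]] xor [Q2 [Q2 [Q2 p] xor p] xor p]]]
  [Q0 [Q1 [Q1 [Q2 [Q2 p] xor p]] xor [Q2 [Q2 p] xor p]]]
  [Q0 [Q1 [Q1 [Q1 [Q2 p]] xor [Q2 p]] xor [Q2 [Q2 p] xor p]]]
  [Q0 [Q1 [Q1 [Q2 [Q2 [Q2 p] xor p] xor p]] xor [Q2 p]]]
  [Q0 [Q1 [Q1 [Q1 [Q2 p]] xor [Q2 [Q2 p] xor p]] xor [Q2 p]]]
  [Q0 [Q1 [Q1 [Q1 [Q2 [Q2 p] xor p]] xor [Q2 p]] xor [Q2 p]]]
  [Q0 [Q1 [Q1 [Q1 [Q1 [Q2 p]] xor [Q2 p]] xor [Q2 p]] xor [Q2 p]]]

8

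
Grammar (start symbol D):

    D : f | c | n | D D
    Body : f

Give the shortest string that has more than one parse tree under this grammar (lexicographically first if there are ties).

c c c

length 1: no string has ≥2 trees
length 2: no string has ≥2 trees
length 3: c c c has 2 parse trees

Two derivations of c c c:
  D ⇒ D D ⇒ c D ⇒ c D D ⇒ c c D ⇒ c c c
  D ⇒ D D ⇒ D D D ⇒ c D D ⇒ c c D ⇒ c c c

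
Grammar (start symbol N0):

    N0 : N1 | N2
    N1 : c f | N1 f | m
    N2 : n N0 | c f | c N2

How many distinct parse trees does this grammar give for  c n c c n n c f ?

Parse trees for c n c c n n c f:
  [N0 [N2 c [N2 n [N0 [N2 c [N2 c [N2 n [N0 [N2 n [N0 [N1 c f]]]]]]]]]]]
  [N0 [N2 c [N2 n [N0 [N2 c [N2 c [N2 n [N0 [N2 n [N0 [N2 c f]]]]]]]]]]]

2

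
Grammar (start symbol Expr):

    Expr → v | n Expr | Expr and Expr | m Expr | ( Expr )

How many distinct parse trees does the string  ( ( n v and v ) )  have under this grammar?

Parse trees for ( ( n v and v ) ):
  [Expr ( [Expr ( [Expr n [Expr [Expr v] and [Expr v]]] )] )]
  [Expr ( [Expr ( [Expr [Expr n [Expr v]] and [Expr v]] )] )]

2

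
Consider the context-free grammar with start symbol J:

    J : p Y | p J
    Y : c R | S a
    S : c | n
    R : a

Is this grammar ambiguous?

Witness: p c a

Derivation 1: J ⇒ p Y ⇒ p c R ⇒ p c a
Derivation 2: J ⇒ p Y ⇒ p S a ⇒ p c a

Two distinct leftmost derivations for the same string.

Ambiguous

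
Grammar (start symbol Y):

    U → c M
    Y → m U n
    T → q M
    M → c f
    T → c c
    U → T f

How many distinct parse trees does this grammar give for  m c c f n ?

Parse trees for m c c f n:
  [Y m [U c [M c f]] n]
  [Y m [U [T c c] f] n]

2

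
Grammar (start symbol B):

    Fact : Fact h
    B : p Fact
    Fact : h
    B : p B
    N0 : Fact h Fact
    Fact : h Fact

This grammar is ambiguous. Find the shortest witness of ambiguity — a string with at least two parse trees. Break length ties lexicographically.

length 2: no string has ≥2 trees
length 3: p h h has 2 parse trees

Two derivations of p h h:
  B ⇒ p Fact ⇒ p Fact h ⇒ p h h
  B ⇒ p Fact ⇒ p h Fact ⇒ p h h

p h h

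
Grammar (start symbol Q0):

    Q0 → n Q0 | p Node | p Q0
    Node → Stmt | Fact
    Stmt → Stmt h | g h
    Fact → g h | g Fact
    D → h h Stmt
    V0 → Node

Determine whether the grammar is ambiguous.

Witness: p g h

Derivation 1: Q0 ⇒ p Node ⇒ p Stmt ⇒ p g h
Derivation 2: Q0 ⇒ p Node ⇒ p Fact ⇒ p g h

Two distinct leftmost derivations for the same string.

Ambiguous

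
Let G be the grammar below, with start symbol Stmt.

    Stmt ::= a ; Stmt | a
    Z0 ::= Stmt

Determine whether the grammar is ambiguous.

Unambiguous

(Z0 is unreachable from Stmt, so its rules don't affect L(Stmt).) The reachable grammar is A → atom sep A | atom. Each atom is followed by either the separator (recurse) or end-of-string (stop) — no choice point.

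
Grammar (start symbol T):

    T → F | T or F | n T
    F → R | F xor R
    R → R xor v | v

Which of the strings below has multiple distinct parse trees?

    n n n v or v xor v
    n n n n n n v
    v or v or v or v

n n n v or v xor v: 8 trees
n n n n n n v: 1 tree
v or v or v or v: 1 tree

n n n v or v xor v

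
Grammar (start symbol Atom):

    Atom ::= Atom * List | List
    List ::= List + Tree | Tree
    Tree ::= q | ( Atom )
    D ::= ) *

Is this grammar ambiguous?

Only Atom, List, Tree are reachable from Atom; ignoring the rest: This is a standard precedence ladder (Atom over List over Tree), with each level left-recursive on its own operator ('*' at Atom, '+' at List). That structure is LR(1), hence unambiguous.

Unambiguous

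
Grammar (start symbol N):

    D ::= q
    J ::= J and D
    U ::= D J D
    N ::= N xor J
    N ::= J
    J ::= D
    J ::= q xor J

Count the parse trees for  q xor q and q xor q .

3

Parse trees for q xor q and q xor q:
  [N [N [N [J [D q]]] xor [J [J [D q]] and [D q]]] xor [J [D q]]]
  [N [N [J [J q xor [J [D q]]] and [D q]]] xor [J [D q]]]
  [N [N [J q xor [J [J [D q]] and [D q]]]] xor [J [D q]]]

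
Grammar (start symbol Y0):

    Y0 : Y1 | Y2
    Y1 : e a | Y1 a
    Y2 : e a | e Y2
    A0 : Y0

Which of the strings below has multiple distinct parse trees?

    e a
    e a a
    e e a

e a: 2 trees
e a a: 1 tree
e e a: 1 tree

e a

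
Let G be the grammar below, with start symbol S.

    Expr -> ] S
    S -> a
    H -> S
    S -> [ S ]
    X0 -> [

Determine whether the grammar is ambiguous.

Unambiguous

(Expr, H, X0 are unreachable from S, so their rules don't affect L(S).) L(S) is { openⁿ atom closeⁿ : n ≥ 0 }. The bracket depth fixes n, and the derivation is forced at every step.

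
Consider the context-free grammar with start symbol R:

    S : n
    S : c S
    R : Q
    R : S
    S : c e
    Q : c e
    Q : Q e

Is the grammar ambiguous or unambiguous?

Ambiguous

Witness: c e

Derivation 1: R ⇒ Q ⇒ c e
Derivation 2: R ⇒ S ⇒ c e

Two distinct leftmost derivations for the same string.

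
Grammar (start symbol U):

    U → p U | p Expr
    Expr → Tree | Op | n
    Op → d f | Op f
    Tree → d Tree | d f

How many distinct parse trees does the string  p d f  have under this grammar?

Parse trees for p d f:
  [U p [Expr [Tree d f]]]
  [U p [Expr [Op d f]]]

2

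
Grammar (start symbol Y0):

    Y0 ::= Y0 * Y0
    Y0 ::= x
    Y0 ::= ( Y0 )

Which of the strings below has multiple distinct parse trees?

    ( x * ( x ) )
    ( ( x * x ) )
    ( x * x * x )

( x * x * x )

( x * ( x ) ): 1 tree
( ( x * x ) ): 1 tree
( x * x * x ): 2 trees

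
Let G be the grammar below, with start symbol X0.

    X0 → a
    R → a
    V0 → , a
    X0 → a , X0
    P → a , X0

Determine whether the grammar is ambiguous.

Unambiguous

Only X0 is reachable from X0; ignoring the rest: The reachable grammar is A → atom sep A | atom. Each atom is followed by either the separator (recurse) or end-of-string (stop) — no choice point.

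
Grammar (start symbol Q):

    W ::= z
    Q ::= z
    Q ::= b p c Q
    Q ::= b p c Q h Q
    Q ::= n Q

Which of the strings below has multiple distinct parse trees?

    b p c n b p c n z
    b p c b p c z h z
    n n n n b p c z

b p c n b p c n z: 1 tree
b p c b p c z h z: 2 trees
n n n n b p c z: 1 tree

b p c b p c z h z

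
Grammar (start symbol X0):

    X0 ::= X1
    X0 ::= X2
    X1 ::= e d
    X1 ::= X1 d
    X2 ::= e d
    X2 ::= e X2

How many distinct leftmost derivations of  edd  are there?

Parse trees for edd:
  [X0 [X1 [X1 e d] d]]

1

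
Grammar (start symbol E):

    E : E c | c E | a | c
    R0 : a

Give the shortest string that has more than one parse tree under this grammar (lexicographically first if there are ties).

c c

length 1: no string has ≥2 trees
length 2: c c has 2 parse trees

Two derivations of c c:
  E ⇒ E c ⇒ c c
  E ⇒ c E ⇒ c c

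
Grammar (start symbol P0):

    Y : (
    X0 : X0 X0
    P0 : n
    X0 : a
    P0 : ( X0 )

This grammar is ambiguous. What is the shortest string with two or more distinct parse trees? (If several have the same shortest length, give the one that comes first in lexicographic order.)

( a a a )

length 1: no string has ≥2 trees
length 3: no string has ≥2 trees
length 4: no string has ≥2 trees
length 5: ( a a a ) has 2 parse trees

Two derivations of ( a a a ):
  P0 ⇒ ( X0 ) ⇒ ( X0 X0 ) ⇒ ( X0 X0 X0 ) ⇒ ( a X0 X0 ) ⇒ ( a a X0 ) ⇒ ( a a a )
  P0 ⇒ ( X0 ) ⇒ ( X0 X0 ) ⇒ ( a X0 ) ⇒ ( a X0 X0 ) ⇒ ( a a X0 ) ⇒ ( a a a )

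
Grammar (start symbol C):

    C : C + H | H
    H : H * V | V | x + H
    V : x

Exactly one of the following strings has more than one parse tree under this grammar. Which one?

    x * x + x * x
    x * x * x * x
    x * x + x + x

x * x + x + x

x * x + x * x: 1 tree
x * x * x * x: 1 tree
x * x + x + x: 2 trees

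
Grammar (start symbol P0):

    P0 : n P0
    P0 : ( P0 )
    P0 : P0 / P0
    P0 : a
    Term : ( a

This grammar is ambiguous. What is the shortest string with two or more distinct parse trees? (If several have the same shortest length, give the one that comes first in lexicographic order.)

n a / a

length 1: no string has ≥2 trees
length 2: no string has ≥2 trees
length 3: no string has ≥2 trees
length 4: n a / a has 2 parse trees

Two derivations of n a / a:
  P0 ⇒ n P0 ⇒ n P0 / P0 ⇒ n a / P0 ⇒ n a / a
  P0 ⇒ P0 / P0 ⇒ n P0 / P0 ⇒ n a / P0 ⇒ n a / a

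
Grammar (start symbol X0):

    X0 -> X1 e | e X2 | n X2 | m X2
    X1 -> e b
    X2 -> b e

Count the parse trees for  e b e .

2

Parse trees for e b e:
  [X0 [X1 e b] e]
  [X0 e [X2 b e]]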